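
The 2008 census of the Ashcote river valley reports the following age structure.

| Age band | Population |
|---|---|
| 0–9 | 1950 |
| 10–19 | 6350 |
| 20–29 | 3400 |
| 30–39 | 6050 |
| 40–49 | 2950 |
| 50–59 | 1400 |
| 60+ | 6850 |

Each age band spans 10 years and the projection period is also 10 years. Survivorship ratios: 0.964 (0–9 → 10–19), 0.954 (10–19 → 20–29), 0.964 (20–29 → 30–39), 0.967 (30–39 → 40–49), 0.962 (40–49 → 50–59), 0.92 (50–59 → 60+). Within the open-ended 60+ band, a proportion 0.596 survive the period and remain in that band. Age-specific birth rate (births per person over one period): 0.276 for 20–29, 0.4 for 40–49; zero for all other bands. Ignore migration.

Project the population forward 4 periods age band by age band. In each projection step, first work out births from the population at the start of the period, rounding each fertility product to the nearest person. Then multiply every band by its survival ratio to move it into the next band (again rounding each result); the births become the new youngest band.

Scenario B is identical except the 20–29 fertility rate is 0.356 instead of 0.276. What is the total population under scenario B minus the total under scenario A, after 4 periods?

(Groups numbered youngest = 1 to oldest = 7.)
Period 1:
Births: 3400 × 0.276 = 938 ; 2950 × 0.4 = 1180 ⇒ total 2118
Group 2: 1950 × 0.964 = 1880
Group 3: 6350 × 0.954 = 6058
Group 4: 3400 × 0.964 = 3278
Group 5: 6050 × 0.967 = 5850
Group 6: 2950 × 0.962 = 2838
Group 7: 1400 × 0.92 + 6850 × 0.596 = 1288 + 4083 = 5371
Population now: 0–9=2118, 10–19=1880, 20–29=6058, 30–39=3278, 40–49=5850, 50–59=2838, 60+=5371
Period 2:
Births: 6058 × 0.276 = 1672 ; 5850 × 0.4 = 2340 ⇒ total 4012
Group 2: 2118 × 0.964 = 2042
Group 3: 1880 × 0.954 = 1794
Group 4: 6058 × 0.964 = 5840
Group 5: 3278 × 0.967 = 3170
Group 6: 5850 × 0.962 = 5628
Group 7: 2838 × 0.92 + 5371 × 0.596 = 2611 + 3201 = 5812
Population now: 0–9=4012, 10–19=2042, 20–29=1794, 30–39=5840, 40–49=3170, 50–59=5628, 60+=5812
Period 3:
Births: 1794 × 0.276 = 495 ; 3170 × 0.4 = 1268 ⇒ total 1763
Group 2: 4012 × 0.964 = 3868
Group 3: 2042 × 0.954 = 1948
Group 4: 1794 × 0.964 = 1729
Group 5: 5840 × 0.967 = 5647
Group 6: 3170 × 0.962 = 3050
Group 7: 5628 × 0.92 + 5812 × 0.596 = 5178 + 3464 = 8642
Population now: 0–9=1763, 10–19=3868, 20–29=1948, 30–39=1729, 40–49=5647, 50–59=3050, 60+=8642
Period 4:
Births: 1948 × 0.276 = 538 ; 5647 × 0.4 = 2259 ⇒ total 2797
Group 2: 1763 × 0.964 = 1700
Group 3: 3868 × 0.954 = 3690
Group 4: 1948 × 0.964 = 1878
Group 5: 1729 × 0.967 = 1672
Group 6: 5647 × 0.962 = 5432
Group 7: 3050 × 0.92 + 8642 × 0.596 = 2806 + 5151 = 7957
Population now: 0–9=2797, 10–19=1700, 20–29=3690, 30–39=1878, 40–49=1672, 50–59=5432, 60+=7957
Scenario A total after 4 periods: 25126
Scenario B projection —
Period 1:
Births: 3400 × 0.356 = 1210 ; 2950 × 0.4 = 1180 ⇒ total 2390
Group 2: 1950 × 0.964 = 1880
Group 3: 6350 × 0.954 = 6058
Group 4: 3400 × 0.964 = 3278
Group 5: 6050 × 0.967 = 5850
Group 6: 2950 × 0.962 = 2838
Group 7: 1400 × 0.92 + 6850 × 0.596 = 1288 + 4083 = 5371
Population now: 0–9=2390, 10–19=1880, 20–29=6058, 30–39=3278, 40–49=5850, 50–59=2838, 60+=5371
Period 2:
Births: 6058 × 0.356 = 2157 ; 5850 × 0.4 = 2340 ⇒ total 4497
Group 2: 2390 × 0.964 = 2304
Group 3: 1880 × 0.954 = 1794
Group 4: 6058 × 0.964 = 5840
Group 5: 3278 × 0.967 = 3170
Group 6: 5850 × 0.962 = 5628
Group 7: 2838 × 0.92 + 5371 × 0.596 = 2611 + 3201 = 5812
Population now: 0–9=4497, 10–19=2304, 20–29=1794, 30–39=5840, 40–49=3170, 50–59=5628, 60+=5812
Period 3:
Births: 1794 × 0.356 = 639 ; 3170 × 0.4 = 1268 ⇒ total 1907
Group 2: 4497 × 0.964 = 4335
Group 3: 2304 × 0.954 = 2198
Group 4: 1794 × 0.964 = 1729
Group 5: 5840 × 0.967 = 5647
Group 6: 3170 × 0.962 = 3050
Group 7: 5628 × 0.92 + 5812 × 0.596 = 5178 + 3464 = 8642
Population now: 0–9=1907, 10–19=4335, 20–29=2198, 30–39=1729, 40–49=5647, 50–59=3050, 60+=8642
Period 4:
Births: 2198 × 0.356 = 782 ; 5647 × 0.4 = 2259 ⇒ total 3041
Group 2: 1907 × 0.964 = 1838
Group 3: 4335 × 0.954 = 4136
Group 4: 2198 × 0.964 = 2119
Group 5: 1729 × 0.967 = 1672
Group 6: 5647 × 0.962 = 5432
Group 7: 3050 × 0.92 + 8642 × 0.596 = 2806 + 5151 = 7957
Population now: 0–9=3041, 10–19=1838, 20–29=4136, 30–39=2119, 40–49=1672, 50–59=5432, 60+=7957
Scenario B total after 4 periods: 26195
Difference B − A = 26195 − 25126 = 1069

1069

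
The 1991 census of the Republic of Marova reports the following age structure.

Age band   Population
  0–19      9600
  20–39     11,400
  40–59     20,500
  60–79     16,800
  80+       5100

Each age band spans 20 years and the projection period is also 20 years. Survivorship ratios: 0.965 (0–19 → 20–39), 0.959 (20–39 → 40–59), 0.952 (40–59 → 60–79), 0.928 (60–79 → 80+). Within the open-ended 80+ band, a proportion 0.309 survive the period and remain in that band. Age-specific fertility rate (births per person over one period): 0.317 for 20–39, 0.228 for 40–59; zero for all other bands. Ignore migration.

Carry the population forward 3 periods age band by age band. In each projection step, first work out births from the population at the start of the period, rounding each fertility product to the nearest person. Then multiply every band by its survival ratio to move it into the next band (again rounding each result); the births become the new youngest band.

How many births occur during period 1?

Numbering the bands 1..5 from youngest to oldest:
Period 1:
Births: 11400 * 0.317 = 3614  |  20500 * 0.228 = 4674 ⇒ total 8288
Band 2: 9600 * 0.965 = 9264
Band 3: 11400 * 0.959 = 10933
Band 4: 20500 * 0.952 = 19516
Band 5: 16800 * 0.928 + 5100 * 0.309 = 15590 + 1576 = 17166
Giving 8288 / 9264 / 10933 / 19516 / 17166.

8288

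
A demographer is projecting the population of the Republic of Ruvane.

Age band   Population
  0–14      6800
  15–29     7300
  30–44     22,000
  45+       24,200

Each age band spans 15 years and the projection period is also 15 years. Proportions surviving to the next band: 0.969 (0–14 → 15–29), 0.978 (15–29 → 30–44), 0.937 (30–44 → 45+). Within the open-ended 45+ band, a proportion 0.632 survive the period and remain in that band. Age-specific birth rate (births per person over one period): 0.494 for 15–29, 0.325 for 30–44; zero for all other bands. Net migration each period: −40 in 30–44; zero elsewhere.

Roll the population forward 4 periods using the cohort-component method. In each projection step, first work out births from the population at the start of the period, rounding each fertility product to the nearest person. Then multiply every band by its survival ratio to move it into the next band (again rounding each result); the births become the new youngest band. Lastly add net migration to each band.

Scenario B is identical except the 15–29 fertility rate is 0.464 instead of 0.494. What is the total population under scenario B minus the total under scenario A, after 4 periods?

— Period 1 —
Births: 7300 × 0.494 = 3606  |  22000 × 0.325 = 7150 ⇒ total 10756
15–29: 6800 × 0.969 = 6589
30–44: 7300 × 0.978 = 7139
45+: 22000 × 0.937 + 24200 × 0.632 = 20614 + 15294 = 35908
Net migration: 30–44 − 40 → 7099
End of period: [10756, 6589, 7099, 35908]
— Period 2 —
Births: 6589 × 0.494 = 3255  |  7099 × 0.325 = 2307 ⇒ total 5562
15–29: 10756 × 0.969 = 10423
30–44: 6589 × 0.978 = 6444
45+: 7099 × 0.937 + 35908 × 0.632 = 6652 + 22694 = 29346
Net migration: 30–44 − 40 → 6404
End of period: [5562, 10423, 6404, 29346]
— Period 3 —
Births: 10423 × 0.494 = 5149  |  6404 × 0.325 = 2081 ⇒ total 7230
15–29: 5562 × 0.969 = 5390
30–44: 10423 × 0.978 = 10194
45+: 6404 × 0.937 + 29346 × 0.632 = 6001 + 18547 = 24548
Net migration: 30–44 − 40 → 10154
End of period: [7230, 5390, 10154, 24548]
— Period 4 —
Births: 5390 × 0.494 = 2663  |  10154 × 0.325 = 3300 ⇒ total 5963
15–29: 7230 × 0.969 = 7006
30–44: 5390 × 0.978 = 5271
45+: 10154 × 0.937 + 24548 × 0.632 = 9514 + 15514 = 25028
Net migration: 30–44 − 40 → 5231
End of period: [5963, 7006, 5231, 25028]
Scenario A total after 4 periods: 43228
Scenario B projection —
— Period 1 —
Births: 7300 × 0.464 = 3387  |  22000 × 0.325 = 7150 ⇒ total 10537
15–29: 6800 × 0.969 = 6589
30–44: 7300 × 0.978 = 7139
45+: 22000 × 0.937 + 24200 × 0.632 = 20614 + 15294 = 35908
Net migration: 30–44 − 40 → 7099
End of period: [10537, 6589, 7099, 35908]
— Period 2 —
Births: 6589 × 0.464 = 3057  |  7099 × 0.325 = 2307 ⇒ total 5364
15–29: 10537 × 0.969 = 10210
30–44: 6589 × 0.978 = 6444
45+: 7099 × 0.937 + 35908 × 0.632 = 6652 + 22694 = 29346
Net migration: 30–44 − 40 → 6404
End of period: [5364, 10210, 6404, 29346]
— Period 3 —
Births: 10210 × 0.464 = 4737  |  6404 × 0.325 = 2081 ⇒ total 6818
15–29: 5364 × 0.969 = 5198
30–44: 10210 × 0.978 = 9985
45+: 6404 × 0.937 + 29346 × 0.632 = 6001 + 18547 = 24548
Net migration: 30–44 − 40 → 9945
End of period: [6818, 5198, 9945, 24548]
— Period 4 —
Births: 5198 × 0.464 = 2412  |  9945 × 0.325 = 3232 ⇒ total 5644
15–29: 6818 × 0.969 = 6607
30–44: 5198 × 0.978 = 5084
45+: 9945 × 0.937 + 24548 × 0.632 = 9318 + 15514 = 24832
Net migration: 30–44 − 40 → 5044
End of period: [5644, 6607, 5044, 24832]
Scenario B total after 4 periods: 42127
Difference B − A = 42127 − 43228 = -1101

-1101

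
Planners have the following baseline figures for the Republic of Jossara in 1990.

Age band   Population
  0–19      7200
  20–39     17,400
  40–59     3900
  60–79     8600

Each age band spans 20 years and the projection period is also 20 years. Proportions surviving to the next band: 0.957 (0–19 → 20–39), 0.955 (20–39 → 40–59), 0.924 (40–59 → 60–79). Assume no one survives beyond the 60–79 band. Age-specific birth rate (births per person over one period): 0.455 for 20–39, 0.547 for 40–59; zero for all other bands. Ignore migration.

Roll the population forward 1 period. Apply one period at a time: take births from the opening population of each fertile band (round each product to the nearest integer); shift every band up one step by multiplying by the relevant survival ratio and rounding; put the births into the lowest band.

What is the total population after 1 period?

Call the bands 1 to 4, youngest first.
[period 1]
Births: 17400 * 0.455 = 7917  |  3900 * 0.547 = 2133 ⇒ total 10050
Band 2: 7200 * 0.957 = 6890
Band 3: 17400 * 0.955 = 16617
Band 4: 3900 * 0.924 = 3604
→ [10050, 6890, 16617, 3604]
Total after period 1: 10050 + 6890 + 16617 + 3604 = 37161

37161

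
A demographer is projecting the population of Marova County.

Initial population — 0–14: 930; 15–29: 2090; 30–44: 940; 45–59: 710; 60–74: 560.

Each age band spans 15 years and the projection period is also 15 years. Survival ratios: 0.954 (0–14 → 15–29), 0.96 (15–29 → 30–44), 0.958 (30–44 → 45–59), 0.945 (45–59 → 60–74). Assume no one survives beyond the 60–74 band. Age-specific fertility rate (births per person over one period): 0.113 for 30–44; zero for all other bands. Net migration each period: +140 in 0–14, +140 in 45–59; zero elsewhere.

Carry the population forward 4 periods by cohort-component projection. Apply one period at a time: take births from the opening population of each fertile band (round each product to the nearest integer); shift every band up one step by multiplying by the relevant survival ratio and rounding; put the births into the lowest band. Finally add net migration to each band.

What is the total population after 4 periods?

(Groups numbered youngest = 1 to oldest = 5.)
Period 1.
Births: 940 * 0.113 = 106
Group 2: 930 * 0.954 = 887
Group 3: 2090 * 0.96 = 2006
Group 4: 940 * 0.958 = 901
Group 5: 710 * 0.945 = 671
Net migration: Group 1 + 140 → 246; Group 4 + 140 → 1041
→ [246, 887, 2006, 1041, 671]
Period 2.
Births: 2006 * 0.113 = 227
Group 2: 246 * 0.954 = 235
Group 3: 887 * 0.96 = 852
Group 4: 2006 * 0.958 = 1922
Group 5: 1041 * 0.945 = 984
Net migration: Group 1 + 140 → 367; Group 4 + 140 → 2062
→ [367, 235, 852, 2062, 984]
Period 3.
Births: 852 * 0.113 = 96
Group 2: 367 * 0.954 = 350
Group 3: 235 * 0.96 = 226
Group 4: 852 * 0.958 = 816
Group 5: 2062 * 0.945 = 1949
Net migration: Group 1 + 140 → 236; Group 4 + 140 → 956
→ [236, 350, 226, 956, 1949]
Period 4.
Births: 226 * 0.113 = 26
Group 2: 236 * 0.954 = 225
Group 3: 350 * 0.96 = 336
Group 4: 226 * 0.958 = 217
Group 5: 956 * 0.945 = 903
Net migration: Group 1 + 140 → 166; Group 4 + 140 → 357
→ [166, 225, 336, 357, 903]
Total after period 4: 166 + 225 + 336 + 357 + 903 = 1987

1987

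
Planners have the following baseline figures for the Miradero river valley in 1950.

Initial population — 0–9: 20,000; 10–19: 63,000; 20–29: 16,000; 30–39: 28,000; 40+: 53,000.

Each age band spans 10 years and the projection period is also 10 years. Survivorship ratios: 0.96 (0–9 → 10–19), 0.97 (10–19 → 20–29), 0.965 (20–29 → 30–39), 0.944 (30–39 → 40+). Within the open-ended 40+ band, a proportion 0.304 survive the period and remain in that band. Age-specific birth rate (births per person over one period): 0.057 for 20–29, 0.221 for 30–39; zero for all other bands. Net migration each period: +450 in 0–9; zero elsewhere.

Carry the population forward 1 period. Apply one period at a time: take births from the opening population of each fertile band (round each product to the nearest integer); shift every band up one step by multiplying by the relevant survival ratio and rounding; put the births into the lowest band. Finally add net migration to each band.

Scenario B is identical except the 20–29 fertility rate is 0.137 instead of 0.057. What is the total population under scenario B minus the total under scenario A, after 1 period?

1280

Period 1.
Births: 16000 × 0.057 = 912, 28000 × 0.221 = 6188 ⇒ total 7100
10–19: 20000 × 0.96 = 19200
20–29: 63000 × 0.97 = 61110
30–39: 16000 × 0.965 = 15440
40+: 28000 × 0.944 + 53000 × 0.304 = 26432 + 16112 = 42544
Net migration: 0–9 + 450 → 7550
End of period: [7550, 19200, 61110, 15440, 42544]
Scenario A total after 1 period: 145844
Scenario B projection —
Period 1.
Births: 16000 × 0.137 = 2192, 28000 × 0.221 = 6188 ⇒ total 8380
10–19: 20000 × 0.96 = 19200
20–29: 63000 × 0.97 = 61110
30–39: 16000 × 0.965 = 15440
40+: 28000 × 0.944 + 53000 × 0.304 = 26432 + 16112 = 42544
Net migration: 0–9 + 450 → 8830
End of period: [8830, 19200, 61110, 15440, 42544]
Scenario B total after 1 period: 147124
Difference B − A = 147124 − 145844 = 1280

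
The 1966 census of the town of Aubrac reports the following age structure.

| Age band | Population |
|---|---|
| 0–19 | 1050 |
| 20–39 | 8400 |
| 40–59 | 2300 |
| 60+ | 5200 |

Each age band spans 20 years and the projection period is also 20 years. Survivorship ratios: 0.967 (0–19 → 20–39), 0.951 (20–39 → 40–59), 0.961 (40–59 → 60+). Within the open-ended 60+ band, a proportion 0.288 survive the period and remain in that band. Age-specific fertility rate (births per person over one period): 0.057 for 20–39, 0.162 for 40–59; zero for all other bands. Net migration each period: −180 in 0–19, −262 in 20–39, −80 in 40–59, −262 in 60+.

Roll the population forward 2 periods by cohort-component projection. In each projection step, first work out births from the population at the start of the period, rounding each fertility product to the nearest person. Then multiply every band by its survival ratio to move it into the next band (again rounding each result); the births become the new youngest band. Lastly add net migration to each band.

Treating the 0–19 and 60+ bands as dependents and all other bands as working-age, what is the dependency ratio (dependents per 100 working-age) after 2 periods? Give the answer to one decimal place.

925.2

Call the bands 1 to 4, youngest first.
Period 1.
Births: 8400 × 0.057 = 479 ; 2300 × 0.162 = 373 → total 852
Band 2: 1050 × 0.967 = 1015
Band 3: 8400 × 0.951 = 7988
Band 4: 2300 × 0.961 + 5200 × 0.288 = 2210 + 1498 = 3708
Net migration: Band 1 − 180 → 672; Band 2 − 262 → 753; Band 3 − 80 → 7908; Band 4 − 262 → 3446
→ [672, 753, 7908, 3446]
Period 2.
Births: 753 × 0.057 = 43 ; 7908 × 0.162 = 1281 → total 1324
Band 2: 672 × 0.967 = 650
Band 3: 753 × 0.951 = 716
Band 4: 7908 × 0.961 + 3446 × 0.288 = 7600 + 992 = 8592
Net migration: Band 1 − 180 → 1144; Band 2 − 262 → 388; Band 3 − 80 → 636; Band 4 − 262 → 8330
→ [1144, 388, 636, 8330]
Dependents (band 0–19 + band 60+) = 1144 + 8330 = 9474; working-age = 1024; ratio = 9474/1024 × 100 = 925.2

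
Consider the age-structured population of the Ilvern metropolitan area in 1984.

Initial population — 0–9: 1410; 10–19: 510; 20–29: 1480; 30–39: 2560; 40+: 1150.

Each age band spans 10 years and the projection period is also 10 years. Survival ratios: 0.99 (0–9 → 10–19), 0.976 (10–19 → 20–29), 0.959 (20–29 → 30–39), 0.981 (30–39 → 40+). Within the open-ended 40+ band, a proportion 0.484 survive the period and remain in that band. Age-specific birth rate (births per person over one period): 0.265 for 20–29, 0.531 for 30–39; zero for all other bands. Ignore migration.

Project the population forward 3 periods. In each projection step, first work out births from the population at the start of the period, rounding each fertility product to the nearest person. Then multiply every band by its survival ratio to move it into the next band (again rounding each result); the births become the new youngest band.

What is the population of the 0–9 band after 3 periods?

Let band 1 be 0–9 through band 5 = 40+.
After projecting period 1:
Births: 1480 × 0.265 = 392 ; 2560 × 0.531 = 1359 ⇒ total 1751
Band 2: 1410 × 0.99 = 1396
Band 3: 510 × 0.976 = 498
Band 4: 1480 × 0.959 = 1419
Band 5: 2560 × 0.981 + 1150 × 0.484 = 2511 + 557 = 3068
Giving 1751 / 1396 / 498 / 1419 / 3068.
After projecting period 2:
Births: 498 × 0.265 = 132 ; 1419 × 0.531 = 753 ⇒ total 885
Band 2: 1751 × 0.99 = 1733
Band 3: 1396 × 0.976 = 1362
Band 4: 498 × 0.959 = 478
Band 5: 1419 × 0.981 + 3068 × 0.484 = 1392 + 1485 = 2877
Giving 885 / 1733 / 1362 / 478 / 2877.
After projecting period 3:
Births: 1362 × 0.265 = 361 ; 478 × 0.531 = 254 ⇒ total 615
Band 2: 885 × 0.99 = 876
Band 3: 1733 × 0.976 = 1691
Band 4: 1362 × 0.959 = 1306
Band 5: 478 × 0.981 + 2877 × 0.484 = 469 + 1392 = 1861
Giving 615 / 876 / 1691 / 1306 / 1861.

615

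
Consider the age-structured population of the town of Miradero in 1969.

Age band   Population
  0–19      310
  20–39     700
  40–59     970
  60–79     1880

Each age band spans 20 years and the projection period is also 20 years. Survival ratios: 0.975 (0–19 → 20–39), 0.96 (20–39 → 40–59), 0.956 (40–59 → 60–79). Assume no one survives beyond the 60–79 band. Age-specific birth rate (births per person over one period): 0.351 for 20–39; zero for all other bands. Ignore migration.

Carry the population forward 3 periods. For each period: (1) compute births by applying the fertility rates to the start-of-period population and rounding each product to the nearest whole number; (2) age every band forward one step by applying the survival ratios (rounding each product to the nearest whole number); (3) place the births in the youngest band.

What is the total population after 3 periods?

— Period 1 —
Births: 700 × 0.351 = 246
20–39: 310 × 0.975 = 302
40–59: 700 × 0.96 = 672
60–79: 970 × 0.956 = 927
Giving 246 / 302 / 672 / 927.
— Period 2 —
Births: 302 × 0.351 = 106
20–39: 246 × 0.975 = 240
40–59: 302 × 0.96 = 290
60–79: 672 × 0.956 = 642
Giving 106 / 240 / 290 / 642.
— Period 3 —
Births: 240 × 0.351 = 84
20–39: 106 × 0.975 = 103
40–59: 240 × 0.96 = 230
60–79: 290 × 0.956 = 277
Giving 84 / 103 / 230 / 277.
Total after period 3: 84 + 103 + 230 + 277 = 694

694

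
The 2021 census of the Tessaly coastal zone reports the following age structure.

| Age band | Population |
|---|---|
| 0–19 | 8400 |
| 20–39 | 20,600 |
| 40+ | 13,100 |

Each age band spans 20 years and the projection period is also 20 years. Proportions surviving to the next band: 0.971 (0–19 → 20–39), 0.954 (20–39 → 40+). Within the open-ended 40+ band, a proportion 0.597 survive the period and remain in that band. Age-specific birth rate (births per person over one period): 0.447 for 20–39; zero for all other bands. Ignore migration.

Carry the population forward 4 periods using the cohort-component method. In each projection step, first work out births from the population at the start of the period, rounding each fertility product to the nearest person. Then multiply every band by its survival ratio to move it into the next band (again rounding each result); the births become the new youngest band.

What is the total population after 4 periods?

Call the groups 1 to 3, youngest first.
Period 1.
Births: 20600 × 0.447 = 9208
Group 2: 8400 × 0.971 = 8156
Group 3: 20600 × 0.954 + 13100 × 0.597 = 19652 + 7821 = 27473
→ [9208, 8156, 27473]
Period 2.
Births: 8156 × 0.447 = 3646
Group 2: 9208 × 0.971 = 8941
Group 3: 8156 × 0.954 + 27473 × 0.597 = 7781 + 16401 = 24182
→ [3646, 8941, 24182]
Period 3.
Births: 8941 × 0.447 = 3997
Group 2: 3646 × 0.971 = 3540
Group 3: 8941 × 0.954 + 24182 × 0.597 = 8530 + 14437 = 22967
→ [3997, 3540, 22967]
Period 4.
Births: 3540 × 0.447 = 1582
Group 2: 3997 × 0.971 = 3881
Group 3: 3540 × 0.954 + 22967 × 0.597 = 3377 + 13711 = 17088
→ [1582, 3881, 17088]
Total after period 4: 1582 + 3881 + 17088 = 22551

22551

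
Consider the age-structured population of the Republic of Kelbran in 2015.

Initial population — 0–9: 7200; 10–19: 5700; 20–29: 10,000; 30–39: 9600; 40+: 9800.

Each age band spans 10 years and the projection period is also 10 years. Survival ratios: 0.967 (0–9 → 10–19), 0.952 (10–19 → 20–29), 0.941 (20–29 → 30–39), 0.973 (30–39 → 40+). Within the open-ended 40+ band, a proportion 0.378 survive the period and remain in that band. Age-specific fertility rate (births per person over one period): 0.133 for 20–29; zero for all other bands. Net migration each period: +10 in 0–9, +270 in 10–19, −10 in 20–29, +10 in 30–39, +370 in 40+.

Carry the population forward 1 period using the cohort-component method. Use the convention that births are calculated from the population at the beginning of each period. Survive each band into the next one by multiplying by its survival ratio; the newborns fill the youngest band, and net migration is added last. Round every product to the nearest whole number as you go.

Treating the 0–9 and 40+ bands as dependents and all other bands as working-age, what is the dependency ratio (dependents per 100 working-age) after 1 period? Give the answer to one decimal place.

(Bands numbered youngest = 1 to oldest = 5.)
[period 1]
Births: 10000 × 0.133 = 1330
Band 2: 7200 × 0.967 = 6962
Band 3: 5700 × 0.952 = 5426
Band 4: 10000 × 0.941 = 9410
Band 5: 9600 × 0.973 + 9800 × 0.378 = 9341 + 3704 = 13045
Net migration: Band 1 + 10 → 1340; Band 2 + 270 → 7232; Band 3 − 10 → 5416; Band 4 + 10 → 9420; Band 5 + 370 → 13415
Population now: 0–9=1340, 10–19=7232, 20–29=5416, 30–39=9420, 40+=13415
Dependents (band 0–9 + band 40+) = 1340 + 13415 = 14755; working-age = 22068; ratio = 14755/22068 × 100 = 66.9

66.9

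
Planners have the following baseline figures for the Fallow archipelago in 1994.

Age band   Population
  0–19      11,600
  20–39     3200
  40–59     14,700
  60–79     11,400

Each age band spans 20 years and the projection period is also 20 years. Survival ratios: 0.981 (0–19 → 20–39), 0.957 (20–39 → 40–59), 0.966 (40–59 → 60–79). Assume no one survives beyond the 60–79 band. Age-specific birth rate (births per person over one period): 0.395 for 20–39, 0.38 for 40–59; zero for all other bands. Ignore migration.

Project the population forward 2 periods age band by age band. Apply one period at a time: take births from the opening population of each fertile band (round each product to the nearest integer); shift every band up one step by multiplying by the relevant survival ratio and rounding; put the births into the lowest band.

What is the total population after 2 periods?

Let group 1 be 0–19 through group 4 = 60–79.
Period 1.
Births: 3200 * 0.395 = 1264, 14700 * 0.38 = 5586 → total 6850
Group 2: 11600 * 0.981 = 11380
Group 3: 3200 * 0.957 = 3062
Group 4: 14700 * 0.966 = 14200
Giving 6850 / 11380 / 3062 / 14200.
Period 2.
Births: 11380 * 0.395 = 4495, 3062 * 0.38 = 1164 → total 5659
Group 2: 6850 * 0.981 = 6720
Group 3: 11380 * 0.957 = 10891
Group 4: 3062 * 0.966 = 2958
Giving 5659 / 6720 / 10891 / 2958.
Total after period 2: 5659 + 6720 + 10891 + 2958 = 26228

26228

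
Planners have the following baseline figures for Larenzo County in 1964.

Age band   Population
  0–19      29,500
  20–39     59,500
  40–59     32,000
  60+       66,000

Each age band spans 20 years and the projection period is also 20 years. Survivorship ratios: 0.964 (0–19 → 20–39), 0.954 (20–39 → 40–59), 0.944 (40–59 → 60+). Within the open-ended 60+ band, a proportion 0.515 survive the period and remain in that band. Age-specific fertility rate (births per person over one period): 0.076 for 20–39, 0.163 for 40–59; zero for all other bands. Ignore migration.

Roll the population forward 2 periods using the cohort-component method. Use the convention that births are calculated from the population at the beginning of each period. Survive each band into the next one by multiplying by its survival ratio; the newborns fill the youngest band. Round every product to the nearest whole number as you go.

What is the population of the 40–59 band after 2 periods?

27130

(Bands numbered youngest = 1 to oldest = 4.)
Period 1:
Births: 59500 * 0.076 = 4522  |  32000 * 0.163 = 5216 ⇒ total 9738
Band 2: 29500 * 0.964 = 28438
Band 3: 59500 * 0.954 = 56763
Band 4: 32000 * 0.944 + 66000 * 0.515 = 30208 + 33990 = 64198
End of period: [9738, 28438, 56763, 64198]
Period 2:
Births: 28438 * 0.076 = 2161  |  56763 * 0.163 = 9252 ⇒ total 11413
Band 2: 9738 * 0.964 = 9387
Band 3: 28438 * 0.954 = 27130
Band 4: 56763 * 0.944 + 64198 * 0.515 = 53584 + 33062 = 86646
End of period: [11413, 9387, 27130, 86646]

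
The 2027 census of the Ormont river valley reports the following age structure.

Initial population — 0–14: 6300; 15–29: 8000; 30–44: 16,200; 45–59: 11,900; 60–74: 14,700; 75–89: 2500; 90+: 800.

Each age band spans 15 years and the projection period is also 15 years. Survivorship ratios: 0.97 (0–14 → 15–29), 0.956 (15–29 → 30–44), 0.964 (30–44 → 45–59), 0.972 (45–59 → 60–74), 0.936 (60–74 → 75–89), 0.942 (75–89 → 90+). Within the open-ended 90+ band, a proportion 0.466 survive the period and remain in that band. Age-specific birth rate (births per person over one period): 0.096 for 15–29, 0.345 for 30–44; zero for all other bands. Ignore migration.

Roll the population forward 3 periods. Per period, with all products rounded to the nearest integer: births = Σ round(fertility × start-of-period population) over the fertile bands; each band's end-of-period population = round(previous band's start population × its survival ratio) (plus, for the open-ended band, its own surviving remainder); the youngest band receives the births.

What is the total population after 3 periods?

55469

Call the groups 1 to 7, youngest first.
Period 1.
Births: 8000 × 0.096 = 768, 16200 × 0.345 = 5589 ⇒ total 6357
Group 2: 6300 × 0.97 = 6111
Group 3: 8000 × 0.956 = 7648
Group 4: 16200 × 0.964 = 15617
Group 5: 11900 × 0.972 = 11567
Group 6: 14700 × 0.936 = 13759
Group 7: 2500 × 0.942 + 800 × 0.466 = 2355 + 373 = 2728
Giving 6357 / 6111 / 7648 / 15617 / 11567 / 13759 / 2728.
Period 2.
Births: 6111 × 0.096 = 587, 7648 × 0.345 = 2639 ⇒ total 3226
Group 2: 6357 × 0.97 = 6166
Group 3: 6111 × 0.956 = 5842
Group 4: 7648 × 0.964 = 7373
Group 5: 15617 × 0.972 = 15180
Group 6: 11567 × 0.936 = 10827
Group 7: 13759 × 0.942 + 2728 × 0.466 = 12961 + 1271 = 14232
Giving 3226 / 6166 / 5842 / 7373 / 15180 / 10827 / 14232.
Period 3.
Births: 6166 × 0.096 = 592, 5842 × 0.345 = 2015 ⇒ total 2607
Group 2: 3226 × 0.97 = 3129
Group 3: 6166 × 0.956 = 5895
Group 4: 5842 × 0.964 = 5632
Group 5: 7373 × 0.972 = 7167
Group 6: 15180 × 0.936 = 14208
Group 7: 10827 × 0.942 + 14232 × 0.466 = 10199 + 6632 = 16831
Giving 2607 / 3129 / 5895 / 5632 / 7167 / 14208 / 16831.
Total after period 3: 2607 + 3129 + 5895 + 5632 + 7167 + 14208 + 16831 = 55469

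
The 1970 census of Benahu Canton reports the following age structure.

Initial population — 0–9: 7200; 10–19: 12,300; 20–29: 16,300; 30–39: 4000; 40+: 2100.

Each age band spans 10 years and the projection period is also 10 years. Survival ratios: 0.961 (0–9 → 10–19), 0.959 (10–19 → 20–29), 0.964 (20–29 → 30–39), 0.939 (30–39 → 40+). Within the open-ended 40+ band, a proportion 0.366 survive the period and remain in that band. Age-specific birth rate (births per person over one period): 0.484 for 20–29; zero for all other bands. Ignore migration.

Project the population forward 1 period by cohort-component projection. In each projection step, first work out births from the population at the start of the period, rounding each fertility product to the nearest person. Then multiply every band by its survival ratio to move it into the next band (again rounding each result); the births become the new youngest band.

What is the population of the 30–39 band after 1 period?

Period 1.
Births: 16300 × 0.484 = 7889
10–19: 7200 × 0.961 = 6919
20–29: 12300 × 0.959 = 11796
30–39: 16300 × 0.964 = 15713
40+: 4000 × 0.939 + 2100 × 0.366 = 3756 + 769 = 4525
Giving 7889 / 6919 / 11796 / 15713 / 4525.

15713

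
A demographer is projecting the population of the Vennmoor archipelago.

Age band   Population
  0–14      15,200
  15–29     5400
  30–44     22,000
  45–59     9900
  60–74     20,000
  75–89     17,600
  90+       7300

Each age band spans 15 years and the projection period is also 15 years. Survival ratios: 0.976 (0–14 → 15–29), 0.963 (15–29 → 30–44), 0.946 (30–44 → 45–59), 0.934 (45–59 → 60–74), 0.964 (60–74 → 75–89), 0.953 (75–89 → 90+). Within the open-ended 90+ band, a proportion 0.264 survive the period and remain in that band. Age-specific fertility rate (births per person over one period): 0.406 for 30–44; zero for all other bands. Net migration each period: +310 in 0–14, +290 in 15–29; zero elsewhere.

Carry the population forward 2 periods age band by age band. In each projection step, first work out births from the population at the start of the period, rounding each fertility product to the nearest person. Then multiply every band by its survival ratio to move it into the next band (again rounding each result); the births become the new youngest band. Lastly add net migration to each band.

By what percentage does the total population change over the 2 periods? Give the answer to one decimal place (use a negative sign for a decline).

-14.9

Numbering the bands 1..7 from youngest to oldest:
— Period 1 —
Births: 22000 * 0.406 = 8932
Band 2: 15200 * 0.976 = 14835
Band 3: 5400 * 0.963 = 5200
Band 4: 22000 * 0.946 = 20812
Band 5: 9900 * 0.934 = 9247
Band 6: 20000 * 0.964 = 19280
Band 7: 17600 * 0.953 + 7300 * 0.264 = 16773 + 1927 = 18700
Net migration: Band 1 + 310 → 9242; Band 2 + 290 → 15125
→ [9242, 15125, 5200, 20812, 9247, 19280, 18700]
— Period 2 —
Births: 5200 * 0.406 = 2111
Band 2: 9242 * 0.976 = 9020
Band 3: 15125 * 0.963 = 14565
Band 4: 5200 * 0.946 = 4919
Band 5: 20812 * 0.934 = 19438
Band 6: 9247 * 0.964 = 8914
Band 7: 19280 * 0.953 + 18700 * 0.264 = 18374 + 4937 = 23311
Net migration: Band 1 + 310 → 2421; Band 2 + 290 → 9310
→ [2421, 9310, 14565, 4919, 19438, 8914, 23311]
Total: 97400 → 82878; change = -14522; percentage change = -14.9%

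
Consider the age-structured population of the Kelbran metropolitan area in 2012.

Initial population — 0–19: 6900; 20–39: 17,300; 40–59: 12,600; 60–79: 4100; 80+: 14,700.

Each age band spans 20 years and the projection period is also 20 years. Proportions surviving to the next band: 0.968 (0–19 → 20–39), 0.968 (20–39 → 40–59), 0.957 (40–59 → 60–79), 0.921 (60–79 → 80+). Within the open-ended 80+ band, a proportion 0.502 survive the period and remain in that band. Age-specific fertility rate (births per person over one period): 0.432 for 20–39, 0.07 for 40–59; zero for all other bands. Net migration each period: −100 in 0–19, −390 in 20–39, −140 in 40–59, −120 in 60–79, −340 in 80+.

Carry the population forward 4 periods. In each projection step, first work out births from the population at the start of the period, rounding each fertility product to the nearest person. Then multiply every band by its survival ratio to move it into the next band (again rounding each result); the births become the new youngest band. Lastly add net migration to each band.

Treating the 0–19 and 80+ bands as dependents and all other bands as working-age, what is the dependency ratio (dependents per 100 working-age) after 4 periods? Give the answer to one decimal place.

137.8

Period 1:
Births: 17300 × 0.432 = 7474, 12600 × 0.07 = 882 — total 8356
20–39: 6900 × 0.968 = 6679
40–59: 17300 × 0.968 = 16746
60–79: 12600 × 0.957 = 12058
80+: 4100 × 0.921 + 14700 × 0.502 = 3776 + 7379 = 11155
Net migration: 0–19 − 100 → 8256; 20–39 − 390 → 6289; 40–59 − 140 → 16606; 60–79 − 120 → 11938; 80+ − 340 → 10815
→ [8256, 6289, 16606, 11938, 10815]
Period 2:
Births: 6289 × 0.432 = 2717, 16606 × 0.07 = 1162 — total 3879
20–39: 8256 × 0.968 = 7992
40–59: 6289 × 0.968 = 6088
60–79: 16606 × 0.957 = 15892
80+: 11938 × 0.921 + 10815 × 0.502 = 10995 + 5429 = 16424
Net migration: 0–19 − 100 → 3779; 20–39 − 390 → 7602; 40–59 − 140 → 5948; 60–79 − 120 → 15772; 80+ − 340 → 16084
→ [3779, 7602, 5948, 15772, 16084]
Period 3:
Births: 7602 × 0.432 = 3284, 5948 × 0.07 = 416 — total 3700
20–39: 3779 × 0.968 = 3658
40–59: 7602 × 0.968 = 7359
60–79: 5948 × 0.957 = 5692
80+: 15772 × 0.921 + 16084 × 0.502 = 14526 + 8074 = 22600
Net migration: 0–19 − 100 → 3600; 20–39 − 390 → 3268; 40–59 − 140 → 7219; 60–79 − 120 → 5572; 80+ − 340 → 22260
→ [3600, 3268, 7219, 5572, 22260]
Period 4:
Births: 3268 × 0.432 = 1412, 7219 × 0.07 = 505 — total 1917
20–39: 3600 × 0.968 = 3485
40–59: 3268 × 0.968 = 3163
60–79: 7219 × 0.957 = 6909
80+: 5572 × 0.921 + 22260 × 0.502 = 5132 + 11175 = 16307
Net migration: 0–19 − 100 → 1817; 20–39 − 390 → 3095; 40–59 − 140 → 3023; 60–79 − 120 → 6789; 80+ − 340 → 15967
→ [1817, 3095, 3023, 6789, 15967]
Dependents (band 0–19 + band 80+) = 1817 + 15967 = 17784; working-age = 12907; ratio = 17784/12907 × 100 = 137.8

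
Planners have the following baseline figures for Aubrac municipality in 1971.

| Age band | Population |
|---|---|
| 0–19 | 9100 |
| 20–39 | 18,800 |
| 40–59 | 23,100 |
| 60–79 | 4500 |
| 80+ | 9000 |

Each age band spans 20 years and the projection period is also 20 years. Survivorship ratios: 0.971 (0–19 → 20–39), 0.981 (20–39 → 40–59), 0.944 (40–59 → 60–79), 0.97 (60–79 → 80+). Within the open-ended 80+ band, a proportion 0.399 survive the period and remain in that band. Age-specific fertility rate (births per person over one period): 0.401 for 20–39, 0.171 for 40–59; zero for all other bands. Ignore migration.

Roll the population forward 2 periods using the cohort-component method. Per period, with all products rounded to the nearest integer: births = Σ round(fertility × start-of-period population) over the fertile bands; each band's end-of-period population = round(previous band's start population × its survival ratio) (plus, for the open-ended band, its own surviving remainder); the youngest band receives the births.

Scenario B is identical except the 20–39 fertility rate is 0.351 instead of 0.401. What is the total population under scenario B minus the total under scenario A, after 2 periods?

-1355

Let group 1 be 0–19 through group 5 = 80+.
[period 1]
Births: 18800 × 0.401 = 7539  |  23100 × 0.171 = 3950 — total 11489
Group 2: 9100 × 0.971 = 8836
Group 3: 18800 × 0.981 = 18443
Group 4: 23100 × 0.944 = 21806
Group 5: 4500 × 0.97 + 9000 × 0.399 = 4365 + 3591 = 7956
End of period: [11489, 8836, 18443, 21806, 7956]
[period 2]
Births: 8836 × 0.401 = 3543  |  18443 × 0.171 = 3154 — total 6697
Group 2: 11489 × 0.971 = 11156
Group 3: 8836 × 0.981 = 8668
Group 4: 18443 × 0.944 = 17410
Group 5: 21806 × 0.97 + 7956 × 0.399 = 21152 + 3174 = 24326
End of period: [6697, 11156, 8668, 17410, 24326]
Scenario A total after 2 periods: 68257
Scenario B projection —
[period 1]
Births: 18800 × 0.351 = 6599  |  23100 × 0.171 = 3950 — total 10549
Group 2: 9100 × 0.971 = 8836
Group 3: 18800 × 0.981 = 18443
Group 4: 23100 × 0.944 = 21806
Group 5: 4500 × 0.97 + 9000 × 0.399 = 4365 + 3591 = 7956
End of period: [10549, 8836, 18443, 21806, 7956]
[period 2]
Births: 8836 × 0.351 = 3101  |  18443 × 0.171 = 3154 — total 6255
Group 2: 10549 × 0.971 = 10243
Group 3: 8836 × 0.981 = 8668
Group 4: 18443 × 0.944 = 17410
Group 5: 21806 × 0.97 + 7956 × 0.399 = 21152 + 3174 = 24326
End of period: [6255, 10243, 8668, 17410, 24326]
Scenario B total after 2 periods: 66902
Difference B − A = 66902 − 68257 = -1355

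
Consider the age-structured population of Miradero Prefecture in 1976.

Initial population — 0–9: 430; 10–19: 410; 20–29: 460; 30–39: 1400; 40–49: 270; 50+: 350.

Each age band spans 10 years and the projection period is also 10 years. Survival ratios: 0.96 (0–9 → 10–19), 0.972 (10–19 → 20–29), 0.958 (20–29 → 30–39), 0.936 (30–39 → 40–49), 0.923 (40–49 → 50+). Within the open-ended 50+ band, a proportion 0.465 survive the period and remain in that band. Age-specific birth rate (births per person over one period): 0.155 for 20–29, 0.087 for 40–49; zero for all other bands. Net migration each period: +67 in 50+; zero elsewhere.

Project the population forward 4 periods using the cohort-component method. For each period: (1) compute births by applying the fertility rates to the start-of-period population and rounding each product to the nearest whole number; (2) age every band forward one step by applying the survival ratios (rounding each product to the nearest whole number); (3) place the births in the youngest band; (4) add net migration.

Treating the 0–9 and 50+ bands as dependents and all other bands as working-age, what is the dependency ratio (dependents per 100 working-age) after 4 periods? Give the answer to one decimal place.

139.0

After projecting period 1:
Births: 460 * 0.155 = 71, 270 * 0.087 = 23 → total 94
10–19: 430 * 0.96 = 413
20–29: 410 * 0.972 = 399
30–39: 460 * 0.958 = 441
40–49: 1400 * 0.936 = 1310
50+: 270 * 0.923 + 350 * 0.465 = 249 + 163 = 412
Net migration: 50+ + 67 → 479
End of period: [94, 413, 399, 441, 1310, 479]
After projecting period 2:
Births: 399 * 0.155 = 62, 1310 * 0.087 = 114 → total 176
10–19: 94 * 0.96 = 90
20–29: 413 * 0.972 = 401
30–39: 399 * 0.958 = 382
40–49: 441 * 0.936 = 413
50+: 1310 * 0.923 + 479 * 0.465 = 1209 + 223 = 1432
Net migration: 50+ + 67 → 1499
End of period: [176, 90, 401, 382, 413, 1499]
After projecting period 3:
Births: 401 * 0.155 = 62, 413 * 0.087 = 36 → total 98
10–19: 176 * 0.96 = 169
20–29: 90 * 0.972 = 87
30–39: 401 * 0.958 = 384
40–49: 382 * 0.936 = 358
50+: 413 * 0.923 + 1499 * 0.465 = 381 + 697 = 1078
Net migration: 50+ + 67 → 1145
End of period: [98, 169, 87, 384, 358, 1145]
After projecting period 4:
Births: 87 * 0.155 = 13, 358 * 0.087 = 31 → total 44
10–19: 98 * 0.96 = 94
20–29: 169 * 0.972 = 164
30–39: 87 * 0.958 = 83
40–49: 384 * 0.936 = 359
50+: 358 * 0.923 + 1145 * 0.465 = 330 + 532 = 862
Net migration: 50+ + 67 → 929
End of period: [44, 94, 164, 83, 359, 929]
Dependents (band 0–9 + band 50+) = 44 + 929 = 973; working-age = 700; ratio = 973/700 × 100 = 139.0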